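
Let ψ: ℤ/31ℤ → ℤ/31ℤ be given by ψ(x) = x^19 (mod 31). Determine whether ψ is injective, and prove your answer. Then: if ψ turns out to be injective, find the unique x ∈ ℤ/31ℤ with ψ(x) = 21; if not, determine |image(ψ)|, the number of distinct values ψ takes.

13

Since 31 is prime, the nonzero elements of ℤ/31ℤ form a cyclic group of order 30.
As gcd(19, 30) = 1, raising to the 19th power is a bijection on this group: if s^19 ≡ t^19 then (st^{−1})^19 = 1, and the only element of order dividing gcd(19, 30) = 1 is 1, so s = t.
With ψ(0) = 0 this makes ψ injective on all of ℤ/31ℤ, hence bijective (finite equal-size domain and codomain). In particular ψ is injective.
Since ψ is injective, we find the preimage of 21. The inverse of x ↦ x^19 on (ℤ/31ℤ)^× is x ↦ x^19, because 19·19 = 361 = 12·30 + 1 ≡ 1 (mod 30) and x^{30} = 1 for x ≠ 0 (Fermat). So ψ⁻¹(21) = 21^19 mod 31.
Repeated squaring mod 31: 21^1 ≡ 21, 21^2 ≡ 21² = 441 ≡ 7, 21^4 ≡ 7² = 49 ≡ 18, 21^8 ≡ 18² = 324 ≡ 14, 21^16 ≡ 14² = 196 ≡ 10. Since 19 = 16 + 2 + 1, 21^19 ≡ 10·7·21: 10·7 = 70 ≡ 8, then 8·21 = 168 ≡ 13. So 21^19 ≡ 13 (mod 31).
Hence ψ⁻¹(21) = 13.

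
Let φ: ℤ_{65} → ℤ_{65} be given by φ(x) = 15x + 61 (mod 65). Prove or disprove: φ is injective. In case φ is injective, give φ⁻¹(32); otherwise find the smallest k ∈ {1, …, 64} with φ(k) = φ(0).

13

Recall: injectivity means: for all a, b in the domain, φ(a) = φ(b) implies a = b.
We have gcd(15, 65) = 5 > 1. Taking a = 0 and b = 13: φ(0) = 61 and φ(13) = 15·13 + 61 = 256 ≡ 61 (mod 65).
So φ(0) = φ(13) while 0 ≠ 13, hence φ is not injective.
Since φ is not injective, we find the least positive k with φ(k) = φ(0): this means 15k ≡ 0 (mod 65), i.e. 65 ∣ 15k. Since gcd(15, 65) = 5, dividing through by 5 this holds exactly when 13 ∣ 3k, and as gcd(3, 13) = 1, exactly when 13 ∣ k.
The smallest positive such k is 13.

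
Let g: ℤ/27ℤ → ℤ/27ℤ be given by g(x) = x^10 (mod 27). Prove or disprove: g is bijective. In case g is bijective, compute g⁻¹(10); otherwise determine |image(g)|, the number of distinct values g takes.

g(0) = 0^10 = 0.
g(3): Repeated squaring mod 27: 3^1 ≡ 3, 3^2 ≡ 3² = 9, 3^4 ≡ 9² = 81 ≡ 0, 3^8 ≡ 0² = 0. Since 10 = 8 + 2, 3^10 ≡ 0·9: 0·9 = 0. So 3^10 ≡ 0 (mod 27).
So g(0) = g(3) = 0 while 0 ≠ 3, therefore g is not injective, hence not bijective.
Since g is not bijective, we determine |image(g)|. Computing x^10 mod 27 for each x (by repeated squaring, reducing mod 27 at every step), the values g(0), g(1), …, g(26) are: 0, 1, 25, 0, 4, 22, 0, 7, 19, 0, 10, 16, 0, 13, 13, 0, 16, 10, 0, 19, 7, 0, 22, 4, 0, 25, 1.
The distinct values are {0, 1, 4, 7, 10, 13, 16, 19, 22, 25}; there are 10 of them.

10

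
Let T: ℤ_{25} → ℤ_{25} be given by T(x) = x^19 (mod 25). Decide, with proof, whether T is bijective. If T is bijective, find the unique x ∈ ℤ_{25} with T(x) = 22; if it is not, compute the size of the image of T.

21

T(0) = 0^19 = 0.
T(5): Repeated squaring mod 25: 5^1 ≡ 5, 5^2 ≡ 5² = 25 ≡ 0, 5^4 ≡ 0² = 0, 5^8 ≡ 0² = 0, 5^16 ≡ 0² = 0. Since 19 = 16 + 2 + 1, 5^19 ≡ 0·0·5: 0·0 = 0, then 0·5 = 0. So 5^19 ≡ 0 (mod 25).
So T(0) = T(5) = 0 while 0 ≠ 5, so T is not injective, hence not bijective.
Since T is not bijective, we determine |image(T)|. Computing x^19 mod 25 for each x (by repeated squaring, reducing mod 25 at every step), the values T(0), T(1), …, T(24) are: 0, 1, 13, 17, 19, 0, 21, 18, 22, 14, 0, 16, 23, 2, 9, 0, 11, 3, 7, 4, 0, 6, 8, 12, 24.
The distinct values are {0, 1, 2, 3, 4, 6, 7, 8, 9, 11, 12, 13, 14, 16, 17, 18, 19, 21, 22, 23, 24}; there are 21 of them.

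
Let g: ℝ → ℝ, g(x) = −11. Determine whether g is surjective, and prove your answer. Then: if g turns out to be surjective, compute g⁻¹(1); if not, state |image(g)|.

g(x) = −11 for all x, so −10 has no preimage and g is not surjective.
Since g is not surjective, we state |image(g)|: the image of g is {−11}, which has 1 element.

1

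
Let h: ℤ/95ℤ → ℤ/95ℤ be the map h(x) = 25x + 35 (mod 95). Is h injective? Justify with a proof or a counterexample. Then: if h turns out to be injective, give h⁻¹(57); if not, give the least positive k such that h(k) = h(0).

19

We have gcd(25, 95) = 5 > 1. Taking s = 0 and t = 19: h(0) = 35 and h(19) = 25·19 + 35 = 510 ≡ 35 (mod 95).
So h(0) = h(19) while 0 ≠ 19, so h is not injective.
Since h is not injective, we find the least positive k with h(k) = h(0): this means 25k ≡ 0 (mod 95), i.e. 95 ∣ 25k. Since gcd(25, 95) = 5, dividing through by 5 this holds exactly when 19 ∣ 5k, and as gcd(5, 19) = 1, exactly when 19 ∣ k.
The smallest positive such k is 19.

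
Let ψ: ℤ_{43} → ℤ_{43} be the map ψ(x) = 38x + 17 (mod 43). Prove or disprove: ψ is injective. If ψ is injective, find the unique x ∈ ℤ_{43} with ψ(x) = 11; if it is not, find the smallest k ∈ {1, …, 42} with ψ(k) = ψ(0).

If ψ(u) = ψ(v), then 38u ≡ 38v (mod 43). Because gcd(38, 43) = 1, we may cancel 38 to get u ≡ v (mod 43).
So ψ is injective.
We now compute 38⁻¹ mod 43 explicitly. Euclid's algorithm: 43 = 1·38 + 5, 38 = 7·5 + 3, 5 = 1·3 + 2, 3 = 1·2 + 1; back-substituting gives 1 = 17·38 − 15·43, so 38⁻¹ ≡ 17 (mod 43).
Since ψ is injective, we find ψ⁻¹(11): we need 38x ≡ 11 − 17 ≡ 37 (mod 43). Using 38⁻¹ = 17: x ≡ 17·37 = 629 = 14·43 + 27, so x = 27.
Check: ψ(27) = 38·27 + 17 = 1043 = 24·43 + 11 ≡ 11 (mod 43).

27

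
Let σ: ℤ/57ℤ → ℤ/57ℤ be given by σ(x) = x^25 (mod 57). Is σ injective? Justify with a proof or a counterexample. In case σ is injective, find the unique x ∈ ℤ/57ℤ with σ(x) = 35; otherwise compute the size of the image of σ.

5

Computing x^25 mod 57 for each x (by repeated squaring, reducing mod 57 at every step), the values σ(0), σ(1), …, σ(56) are: 0, 1, 14, 21, 25, 35, 9, 7, 8, 42, 34, 11, 12, 10, 41, 51, 55, 5, 18, 19, 20, 33, 40, 44, 54, 28, 26, 27, 4, 53, 30, 31, 29, 3, 13, 17, 24, 37, 38, 39, 52, 2, 6, 16, 47, 45, 46, 23, 15, 49, 50, 48, 22, 32, 36, 43, 56.
Every element of ℤ/57ℤ appears exactly once in this list, so σ is a bijection, and in particular injective.
Since σ is injective, we read off the preimage of 35 from the same table: σ(5) = 35, so σ⁻¹(35) = 5.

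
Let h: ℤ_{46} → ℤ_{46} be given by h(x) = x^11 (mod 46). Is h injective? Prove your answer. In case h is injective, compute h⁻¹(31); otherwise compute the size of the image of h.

h(1) = 1^11 = 1.
h(3): Repeated squaring mod 46: 3^1 ≡ 3, 3^2 ≡ 3² = 9, 3^4 ≡ 9² = 81 ≡ 35, 3^8 ≡ 35² = 1225 ≡ 29. Since 11 = 8 + 2 + 1, 3^11 ≡ 29·9·3: 29·9 = 261 ≡ 31, then 31·3 = 93 ≡ 1. So 3^11 ≡ 1 (mod 46).
So h(1) = h(3) = 1 while 1 ≠ 3, thus h is not injective.
Since h is not injective, we determine |image(h)|. Computing x^11 mod 46 for each x (by repeated squaring, reducing mod 46 at every step), the values h(0), h(1), …, h(45) are: 0, 1, 24, 1, 24, 45, 24, 45, 24, 1, 22, 45, 24, 1, 22, 45, 24, 45, 24, 45, 22, 45, 22, 23, 24, 1, 24, 1, 22, 1, 22, 1, 24, 45, 22, 1, 24, 45, 22, 1, 22, 1, 22, 45, 22, 45.
The distinct values are {0, 1, 22, 23, 24, 45}; there are 6 of them.

6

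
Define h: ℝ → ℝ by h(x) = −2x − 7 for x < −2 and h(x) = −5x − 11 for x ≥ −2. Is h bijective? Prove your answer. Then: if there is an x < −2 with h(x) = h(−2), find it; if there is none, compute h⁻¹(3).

Both pieces are strictly decreasing (slopes −2 and −5), so each is injective on its own interval.
The left piece maps (−∞, −2) onto (−3, ∞); the right piece maps [−2, ∞) onto (−∞, −1].
These images overlap. In particular h(−2) = −1 (right piece), and solving −2x − 7 = −1 on the left piece gives x = −3 < −2.
So h(−3) = h(−2) with −3 ≠ −2, and h is not injective, hence not bijective. This x = −3 is the requested value below −2.

-3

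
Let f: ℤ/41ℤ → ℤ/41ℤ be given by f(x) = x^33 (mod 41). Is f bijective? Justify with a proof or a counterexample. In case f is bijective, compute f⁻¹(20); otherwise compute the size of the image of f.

33

Since 41 is prime, the nonzero elements of ℤ/41ℤ form a cyclic group of order 40.
As gcd(33, 40) = 1, raising to the 33rd power is a bijection on this group: if u^33 ≡ v^33 then (uv^{−1})^33 = 1, and the only element of order dividing gcd(33, 40) = 1 is 1, so u = v.
With f(0) = 0 this makes f injective on all of ℤ/41ℤ, hence bijective (finite equal-size domain and codomain). In particular f is bijective.
Since f is bijective, we find the preimage of 20. The inverse of x ↦ x^33 on (ℤ/41ℤ)^× is x ↦ x^17, because 33·17 = 561 = 14·40 + 1 ≡ 1 (mod 40) and x^{40} = 1 for x ≠ 0 (Fermat). So f⁻¹(20) = 20^17 mod 41.
Repeated squaring mod 41: 20^1 ≡ 20, 20^2 ≡ 20² = 400 ≡ 31, 20^4 ≡ 31² = 961 ≡ 18, 20^8 ≡ 18² = 324 ≡ 37, 20^16 ≡ 37² = 1369 ≡ 16. Since 17 = 16 + 1, 20^17 ≡ 16·20: 16·20 = 320 ≡ 33. So 20^17 ≡ 33 (mod 41).
Hence f⁻¹(20) = 33.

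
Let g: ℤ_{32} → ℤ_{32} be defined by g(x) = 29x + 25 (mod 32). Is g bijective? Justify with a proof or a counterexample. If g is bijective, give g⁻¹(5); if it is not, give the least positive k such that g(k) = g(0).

28

Recall that g is injective when g(x_1) = g(x_2) forces x_1 = x_2.
If g(x_1) = g(x_2), then 29x_1 ≡ 29x_2 (mod 32). Because gcd(29, 32) = 1, we may cancel 29 to get x_1 ≡ x_2 (mod 32).
We now compute 29⁻¹ mod 32 explicitly. Euclid's algorithm: 32 = 1·29 + 3, 29 = 9·3 + 2, 3 = 1·2 + 1; back-substituting gives 1 = 21·29 − 19·32, so 29⁻¹ ≡ 21 (mod 32).
For any y ∈ ℤ_{32}, x = 21(y − 25) mod 32 satisfies g(x) = 29·21(y − 25) + 25 ≡ y (since 29·21 ≡ 1 mod 32). So every y has a preimage.
Therefore g is bijective.
Since g is bijective, we find g⁻¹(5): we need 29x ≡ 5 − 25 ≡ 12 (mod 32). Using 29⁻¹ = 21: x ≡ 21·12 = 252 = 7·32 + 28, so x = 28.
Check: g(28) = 29·28 + 25 = 837 = 26·32 + 5 ≡ 5 (mod 32).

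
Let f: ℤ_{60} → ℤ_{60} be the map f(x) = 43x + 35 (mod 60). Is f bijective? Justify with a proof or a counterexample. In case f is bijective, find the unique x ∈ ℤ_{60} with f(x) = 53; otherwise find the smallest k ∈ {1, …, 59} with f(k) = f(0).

By definition, f is injective if f(s) = f(t) implies s = t.
If f(s) = f(t), then 43s ≡ 43t (mod 60). Because gcd(43, 60) = 1, we may cancel 43 to get s ≡ t (mod 60).
We now compute 43⁻¹ mod 60 explicitly. Euclid's algorithm: 60 = 1·43 + 17, 43 = 2·17 + 9, 17 = 1·9 + 8, 9 = 1·8 + 1; back-substituting gives 1 = 7·43 − 5·60, so 43⁻¹ ≡ 7 (mod 60).
For any y ∈ ℤ_{60}, x = 7(y − 35) mod 60 satisfies f(x) = 43·7(y − 35) + 35 ≡ y (since 43·7 ≡ 1 mod 60). So every y has a preimage.
Hence f is bijective.
Since f is bijective, we compute f⁻¹(53): solve 43x + 35 ≡ 53 (mod 60), i.e. 43x ≡ 18 (mod 60).
Multiplying by 43⁻¹ = 7 gives x ≡ 7·18 = 126 = 2·60 + 6 ≡ 6 (mod 60).
Check: f(6) = 43·6 + 35 = 293 = 4·60 + 53 ≡ 53 (mod 60).

6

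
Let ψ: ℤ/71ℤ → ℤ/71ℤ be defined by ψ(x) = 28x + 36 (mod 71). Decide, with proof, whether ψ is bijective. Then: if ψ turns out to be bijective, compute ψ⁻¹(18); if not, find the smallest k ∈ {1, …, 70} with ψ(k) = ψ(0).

If ψ(x_1) = ψ(x_2), then 28x_1 ≡ 28x_2 (mod 71). Because gcd(28, 71) = 1, we may cancel 28 to get x_1 ≡ x_2 (mod 71).
We now compute 28⁻¹ mod 71 explicitly. Euclid's algorithm: 71 = 2·28 + 15, 28 = 1·15 + 13, 15 = 1·13 + 2, 13 = 6·2 + 1; back-substituting gives 1 = 33·28 − 13·71, so 28⁻¹ ≡ 33 (mod 71).
For any y ∈ ℤ/71ℤ, x = 33(y − 36) mod 71 satisfies ψ(x) = 28·33(y − 36) + 36 ≡ y (since 28·33 ≡ 1 mod 71). So every y has a preimage.
So ψ is bijective.
Since ψ is bijective, we find ψ⁻¹(18): we need 28x ≡ 18 − 36 ≡ 53 (mod 71). Using 28⁻¹ = 33: x ≡ 33·53 = 1749 = 24·71 + 45, so x = 45.
Check: ψ(45) = 28·45 + 36 = 1296 = 18·71 + 18 ≡ 18 (mod 71).

45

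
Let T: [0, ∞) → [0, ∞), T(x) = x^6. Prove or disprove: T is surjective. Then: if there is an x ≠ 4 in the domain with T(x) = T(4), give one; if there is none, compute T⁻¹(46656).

For any y ∈ [0, ∞), x = y^{1/6} ∈ [0, ∞) gives T(x) = y, so T is surjective.
Since x ↦ x^6 is strictly increasing on [0, ∞), it is injective there, so no x ≠ 4 in the domain has T(x) = T(4). We therefore compute T⁻¹(46656) = 46656^{1/6} = 6 (indeed 6^6 = 46656).

6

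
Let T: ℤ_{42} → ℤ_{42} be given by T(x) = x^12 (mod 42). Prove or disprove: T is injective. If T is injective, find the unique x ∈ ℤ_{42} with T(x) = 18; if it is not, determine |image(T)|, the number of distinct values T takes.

8

T(2): Repeated squaring mod 42: 2^1 ≡ 2, 2^2 ≡ 2² = 4, 2^4 ≡ 4² = 16, 2^8 ≡ 16² = 256 ≡ 4. Since 12 = 8 + 4, 2^12 ≡ 4·16: 4·16 = 64 ≡ 22. So 2^12 ≡ 22 (mod 42).
T(4): Repeated squaring mod 42: 4^1 ≡ 4, 4^2 ≡ 4² = 16, 4^4 ≡ 16² = 256 ≡ 4, 4^8 ≡ 4² = 16. Since 12 = 8 + 4, 4^12 ≡ 16·4: 16·4 = 64 ≡ 22. So 4^12 ≡ 22 (mod 42).
So T(2) = T(4) = 22 while 2 ≠ 4, therefore T is not injective.
Since T is not injective, we determine |image(T)|. Computing x^12 mod 42 for each x (by repeated squaring, reducing mod 42 at every step), the values T(0), T(1), …, T(41) are: 0, 1, 22, 15, 22, 1, 36, 7, 22, 15, 22, 1, 36, 1, 28, 15, 22, 1, 36, 1, 22, 21, 22, 1, 36, 1, 22, 15, 28, 1, 36, 1, 22, 15, 22, 7, 36, 1, 22, 15, 22, 1.
The distinct values are {0, 1, 7, 15, 21, 22, 28, 36}; there are 8 of them.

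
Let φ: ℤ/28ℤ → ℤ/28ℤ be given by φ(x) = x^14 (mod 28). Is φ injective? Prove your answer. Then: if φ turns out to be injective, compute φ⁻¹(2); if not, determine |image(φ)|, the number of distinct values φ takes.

8

φ(6): Repeated squaring mod 28: 6^1 ≡ 6, 6^2 ≡ 6² = 36 ≡ 8, 6^4 ≡ 8² = 64 ≡ 8, 6^8 ≡ 8² = 64 ≡ 8. Since 14 = 8 + 4 + 2, 6^14 ≡ 8·8·8: 8·8 = 64 ≡ 8, then 8·8 = 64 ≡ 8. So 6^14 ≡ 8 (mod 28).
φ(8): Repeated squaring mod 28: 8^1 ≡ 8, 8^2 ≡ 8² = 64 ≡ 8, 8^4 ≡ 8² = 64 ≡ 8, 8^8 ≡ 8² = 64 ≡ 8. Since 14 = 8 + 4 + 2, 8^14 ≡ 8·8·8: 8·8 = 64 ≡ 8, then 8·8 = 64 ≡ 8. So 8^14 ≡ 8 (mod 28).
So φ(6) = φ(8) = 8 while 6 ≠ 8, hence φ is not injective.
Since φ is not injective, we determine |image(φ)|. Computing x^14 mod 28 for each x (by repeated squaring, reducing mod 28 at every step), the values φ(0), φ(1), …, φ(27) are: 0, 1, 4, 9, 16, 25, 8, 21, 8, 25, 16, 9, 4, 1, 0, 1, 4, 9, 16, 25, 8, 21, 8, 25, 16, 9, 4, 1.
The distinct values are {0, 1, 4, 8, 9, 16, 21, 25}; there are 8 of them.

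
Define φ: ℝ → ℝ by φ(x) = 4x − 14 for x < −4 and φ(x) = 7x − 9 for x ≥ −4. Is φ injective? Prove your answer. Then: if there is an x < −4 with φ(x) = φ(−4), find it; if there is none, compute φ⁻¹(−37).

Both pieces are strictly increasing (slopes 4 and 7), so each is injective on its own interval.
The left piece maps (−∞, −4) onto (−∞, −30); the right piece maps [−4, ∞) onto [−37, ∞).
These images overlap. In particular φ(−4) = −37 (right piece), and solving 4x − 14 = −37 on the left piece gives x = −23/4 < −4.
So φ(−23/4) = φ(−4) with −23/4 ≠ −4, and φ is not injective. This x = −23/4 is the requested value below −4.

-23/4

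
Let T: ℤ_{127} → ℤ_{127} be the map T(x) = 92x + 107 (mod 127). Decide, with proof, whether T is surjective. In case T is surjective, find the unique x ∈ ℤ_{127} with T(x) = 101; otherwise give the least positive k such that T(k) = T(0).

80

Since gcd(92, 127) = 1, 92 is invertible modulo 127. Euclid's algorithm: 127 = 1·92 + 35, 92 = 2·35 + 22, 35 = 1·22 + 13, 22 = 1·13 + 9, 13 = 1·9 + 4, 9 = 2·4 + 1; back-substituting gives 1 = 29·92 − 21·127, so 92⁻¹ ≡ 29 (mod 127).
Then y ↦ 29(y − 107) is a two-sided inverse to T, so every y ∈ ℤ_{127} has a preimage.
Hence T is surjective.
Since T is surjective, we find T⁻¹(101): we need 92x ≡ 101 − 107 ≡ 121 (mod 127). Using 92⁻¹ = 29: x ≡ 29·121 = 3509 = 27·127 + 80, so x = 80.
Check: T(80) = 92·80 + 107 = 7467 = 58·127 + 101 ≡ 101 (mod 127).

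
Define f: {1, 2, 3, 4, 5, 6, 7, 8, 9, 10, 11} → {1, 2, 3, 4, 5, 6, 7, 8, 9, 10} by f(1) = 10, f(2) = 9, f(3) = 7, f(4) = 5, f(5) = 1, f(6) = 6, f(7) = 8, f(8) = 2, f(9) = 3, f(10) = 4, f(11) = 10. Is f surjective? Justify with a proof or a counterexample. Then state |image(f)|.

Every element of the codomain has a preimage: 1 = f(5), 2 = f(8), 3 = f(9), 4 = f(10), 5 = f(4), 6 = f(6), 7 = f(3), 8 = f(7), 9 = f(2), 10 = f(1).
Hence f is surjective.
The image of f is {1, 2, 3, 4, 5, 6, 7, 8, 9, 10}, which has 10 elements.

10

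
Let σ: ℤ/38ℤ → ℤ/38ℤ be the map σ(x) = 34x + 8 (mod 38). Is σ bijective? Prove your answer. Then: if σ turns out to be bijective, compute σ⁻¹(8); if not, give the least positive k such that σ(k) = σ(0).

19

By definition, injectivity means: for all x_1, x_2 in the domain, σ(x_1) = σ(x_2) implies x_1 = x_2.
We have gcd(34, 38) = 2 > 1. Taking x_1 = 0 and x_2 = 19: σ(0) = 8 and σ(19) = 34·19 + 8 = 654 ≡ 8 (mod 38).
So σ(0) = σ(19) while 0 ≠ 19, so σ is not injective, hence not bijective.
Since σ is not bijective, we find the least positive k with σ(k) = σ(0): this means 34k ≡ 0 (mod 38), i.e. 38 ∣ 34k. Since gcd(34, 38) = 2, dividing through by 2 this holds exactly when 19 ∣ 17k, and as gcd(17, 19) = 1, exactly when 19 ∣ k.
The smallest positive such k is 19.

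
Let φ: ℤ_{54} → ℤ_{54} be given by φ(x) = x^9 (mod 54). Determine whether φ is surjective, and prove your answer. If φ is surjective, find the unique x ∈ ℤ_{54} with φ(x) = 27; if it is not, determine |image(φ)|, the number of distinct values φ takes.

6

φ(0) = 0^9 = 0.
φ(6): Repeated squaring mod 54: 6^1 ≡ 6, 6^2 ≡ 6² = 36, 6^4 ≡ 36² = 1296 ≡ 0, 6^8 ≡ 0² = 0. Since 9 = 8 + 1, 6^9 ≡ 0·6: 0·6 = 0. So 6^9 ≡ 0 (mod 54).
So φ(0) = φ(6) = 0 while 0 ≠ 6, so φ is not injective.
A non-injective map from the 54-element set ℤ_{54} to itself takes at most 53 distinct values, so it cannot be surjective. So φ is not surjective.
Since φ is not surjective, we determine |image(φ)|. Computing x^9 mod 54 for each x (by repeated squaring, reducing mod 54 at every step), the values φ(0), φ(1), …, φ(53) are: 0, 1, 26, 27, 28, 53, 0, 1, 26, 27, 28, 53, 0, 1, 26, 27, 28, 53, 0, 1, 26, 27, 28, 53, 0, 1, 26, 27, 28, 53, 0, 1, 26, 27, 28, 53, 0, 1, 26, 27, 28, 53, 0, 1, 26, 27, 28, 53, 0, 1, 26, 27, 28, 53.
The distinct values are {0, 1, 26, 27, 28, 53}; there are 6 of them.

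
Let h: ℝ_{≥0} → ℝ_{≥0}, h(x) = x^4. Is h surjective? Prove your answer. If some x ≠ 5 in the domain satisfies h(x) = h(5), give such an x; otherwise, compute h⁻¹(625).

For any y ∈ ℝ_{≥0}, x = y^{1/4} ∈ ℝ_{≥0} gives h(x) = y, so h is surjective.
Since x ↦ x^4 is strictly increasing on ℝ_{≥0}, it is injective there, so no x ≠ 5 in the domain has h(x) = h(5). We therefore compute h⁻¹(625) = 625^{1/4} = 5 (indeed 5^4 = 625).

5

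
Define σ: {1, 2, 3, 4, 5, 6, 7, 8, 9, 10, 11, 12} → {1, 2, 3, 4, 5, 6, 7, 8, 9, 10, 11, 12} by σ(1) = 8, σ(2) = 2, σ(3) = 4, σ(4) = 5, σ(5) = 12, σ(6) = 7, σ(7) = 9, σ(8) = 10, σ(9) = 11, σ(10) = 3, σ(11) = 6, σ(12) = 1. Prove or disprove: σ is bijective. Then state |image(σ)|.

The values 8, 2, 4, 5, 12, 7, 9, 10, 11, 3, 6, 1 are a permutation of {1, 2, 3, 4, 5, 6, 7, 8, 9, 10, 11, 12}: each element appears exactly once.
So σ is injective and surjective, hence bijective.
The image of σ is {1, 2, 3, 4, 5, 6, 7, 8, 9, 10, 11, 12}, which has 12 elements.

12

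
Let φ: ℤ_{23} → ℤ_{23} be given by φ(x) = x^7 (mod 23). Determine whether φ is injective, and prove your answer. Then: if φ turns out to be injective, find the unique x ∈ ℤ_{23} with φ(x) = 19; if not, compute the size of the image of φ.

14

Since 23 is prime, the nonzero elements of ℤ_{23} form a cyclic group of order 22.
As gcd(7, 22) = 1, raising to the 7th power is a bijection on this group: if s^7 ≡ t^7 then (st^{−1})^7 = 1, and the only element of order dividing gcd(7, 22) = 1 is 1, so s = t.
With φ(0) = 0 this makes φ injective on all of ℤ_{23}, hence bijective (finite equal-size domain and codomain). In particular φ is injective.
Since φ is injective, we find the preimage of 19. The inverse of x ↦ x^7 on (ℤ_{23})^× is x ↦ x^19, because 7·19 = 133 = 6·22 + 1 ≡ 1 (mod 22) and x^{22} = 1 for x ≠ 0 (Fermat). So φ⁻¹(19) = 19^19 mod 23.
Repeated squaring mod 23: 19^1 ≡ 19, 19^2 ≡ 19² = 361 ≡ 16, 19^4 ≡ 16² = 256 ≡ 3, 19^8 ≡ 3² = 9, 19^16 ≡ 9² = 81 ≡ 12. Since 19 = 16 + 2 + 1, 19^19 ≡ 12·16·19: 12·16 = 192 ≡ 8, then 8·19 = 152 ≡ 14. So 19^19 ≡ 14 (mod 23).
Hence φ⁻¹(19) = 14.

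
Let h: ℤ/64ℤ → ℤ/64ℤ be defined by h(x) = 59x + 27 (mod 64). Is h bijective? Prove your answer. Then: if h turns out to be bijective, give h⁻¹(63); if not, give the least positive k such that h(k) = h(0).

If h(a) = h(b), then 59a ≡ 59b (mod 64). Because gcd(59, 64) = 1, we may cancel 59 to get a ≡ b (mod 64).
We now compute 59⁻¹ mod 64 explicitly. Euclid's algorithm: 64 = 1·59 + 5, 59 = 11·5 + 4, 5 = 1·4 + 1; back-substituting gives 1 = 51·59 − 47·64, so 59⁻¹ ≡ 51 (mod 64).
Then y ↦ 51(y − 27) is a two-sided inverse to h, so every y ∈ ℤ/64ℤ has a preimage.
Hence h is bijective.
Since h is bijective, we compute h⁻¹(63): solve 59x + 27 ≡ 63 (mod 64), i.e. 59x ≡ 36 (mod 64).
Multiplying by 59⁻¹ = 51 gives x ≡ 51·36 = 1836 = 28·64 + 44 ≡ 44 (mod 64).
Check: h(44) = 59·44 + 27 = 2623 = 40·64 + 63 ≡ 63 (mod 64).

44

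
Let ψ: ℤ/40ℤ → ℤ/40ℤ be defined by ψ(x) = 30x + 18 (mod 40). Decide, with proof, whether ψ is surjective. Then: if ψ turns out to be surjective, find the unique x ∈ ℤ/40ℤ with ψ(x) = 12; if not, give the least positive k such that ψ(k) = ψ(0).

Since gcd(30, 40) = 10, we have 30x ≡ 0 (mod 10) for all x, so ψ(x) ≡ 8 (mod 10).
But 0 ≢ 8 (mod 10), so 0 ∈ ℤ/40ℤ has no preimage. So ψ is not surjective.
Since ψ is not surjective, we find the least positive k with ψ(k) = ψ(0): this means 30k ≡ 0 (mod 40), i.e. 40 ∣ 30k. Since gcd(30, 40) = 10, dividing through by 10 this holds exactly when 4 ∣ 3k, and as gcd(3, 4) = 1, exactly when 4 ∣ k.
The smallest positive such k is 4.

4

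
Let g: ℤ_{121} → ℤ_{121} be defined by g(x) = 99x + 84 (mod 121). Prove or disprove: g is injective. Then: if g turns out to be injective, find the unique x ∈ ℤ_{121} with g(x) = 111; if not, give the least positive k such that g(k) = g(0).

11

Recall: injectivity means: for all a, b in the domain, g(a) = g(b) implies a = b.
We have gcd(99, 121) = 11 > 1. Taking a = 0 and b = 11: g(0) = 84 and g(11) = 99·11 + 84 = 1173 ≡ 84 (mod 121).
So g(0) = g(11) while 0 ≠ 11, thus g is not injective.
Since g is not injective, we find the least positive k with g(k) = g(0): this means 99k ≡ 0 (mod 121), i.e. 121 ∣ 99k. Since gcd(99, 121) = 11, dividing through by 11 this holds exactly when 11 ∣ 9k, and as gcd(9, 11) = 1, exactly when 11 ∣ k.
The smallest positive such k is 11.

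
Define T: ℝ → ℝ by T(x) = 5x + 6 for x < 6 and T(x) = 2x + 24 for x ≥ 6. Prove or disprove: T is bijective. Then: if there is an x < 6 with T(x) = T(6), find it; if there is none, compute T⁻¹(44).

Both pieces are strictly increasing (slopes 5 and 2), so each is injective on its own interval.
The left piece maps (−∞, 6) onto (−∞, 36); the right piece maps [6, ∞) onto [36, ∞).
Since 36 = 36, the images partition ℝ: T is injective and surjective, hence bijective.
Because the two images are disjoint, no x < 6 has T(x) = T(6), so we compute T⁻¹(44): 44 lies in [36, ∞), so solve 2x + 24 = 44: x = (44 − 24)/2 = 10.

10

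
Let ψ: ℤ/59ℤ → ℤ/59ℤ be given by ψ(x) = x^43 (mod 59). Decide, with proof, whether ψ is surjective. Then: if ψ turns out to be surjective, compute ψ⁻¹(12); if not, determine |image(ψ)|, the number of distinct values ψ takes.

Since 59 is prime, the nonzero elements of ℤ/59ℤ form a cyclic group of order 58.
As gcd(43, 58) = 1, raising to the 43rd power is a bijection on this group: if s^43 ≡ t^43 then (st^{−1})^43 = 1, and the only element of order dividing gcd(43, 58) = 1 is 1, so s = t.
With ψ(0) = 0 this makes ψ injective on all of ℤ/59ℤ, hence bijective (finite equal-size domain and codomain). In particular ψ is surjective.
Since ψ is surjective, we find the preimage of 12. The inverse of x ↦ x^43 on (ℤ/59ℤ)^× is x ↦ x^27, because 43·27 = 1161 = 20·58 + 1 ≡ 1 (mod 58) and x^{58} = 1 for x ≠ 0 (Fermat). So ψ⁻¹(12) = 12^27 mod 59.
Repeated squaring mod 59: 12^1 ≡ 12, 12^2 ≡ 12² = 144 ≡ 26, 12^4 ≡ 26² = 676 ≡ 27, 12^8 ≡ 27² = 729 ≡ 21, 12^16 ≡ 21² = 441 ≡ 28. Since 27 = 16 + 8 + 2 + 1, 12^27 ≡ 28·21·26·12: 28·21 = 588 ≡ 57, then 57·26 = 1482 ≡ 7, then 7·12 = 84 ≡ 25. So 12^27 ≡ 25 (mod 59).
Hence ψ⁻¹(12) = 25.

25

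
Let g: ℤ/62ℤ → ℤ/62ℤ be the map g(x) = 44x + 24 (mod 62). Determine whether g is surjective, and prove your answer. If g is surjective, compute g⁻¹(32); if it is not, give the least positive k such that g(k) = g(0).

Since gcd(44, 62) = 2, we have 44x ≡ 0 (mod 2) for all x, so g(x) ≡ 0 (mod 2).
But 1 ≢ 0 (mod 2), so 1 ∈ ℤ/62ℤ has no preimage. Therefore g is not surjective.
Since g is not surjective, we find the least positive k with g(k) = g(0): this means 44k ≡ 0 (mod 62), i.e. 62 ∣ 44k. Since gcd(44, 62) = 2, dividing through by 2 this holds exactly when 31 ∣ 22k, and as gcd(22, 31) = 1, exactly when 31 ∣ k.
The smallest positive such k is 31.

31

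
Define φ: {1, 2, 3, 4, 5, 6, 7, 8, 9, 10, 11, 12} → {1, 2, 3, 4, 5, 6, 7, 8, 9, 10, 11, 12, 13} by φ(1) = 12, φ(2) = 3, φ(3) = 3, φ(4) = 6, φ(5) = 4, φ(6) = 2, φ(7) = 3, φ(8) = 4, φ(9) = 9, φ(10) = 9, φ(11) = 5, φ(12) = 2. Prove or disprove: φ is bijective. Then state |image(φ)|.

φ(2) = 3 = φ(3) with 2 ≠ 3, so φ is not injective, hence not bijective.
The image of φ is {2, 3, 4, 5, 6, 9, 12}, which has 7 elements.

7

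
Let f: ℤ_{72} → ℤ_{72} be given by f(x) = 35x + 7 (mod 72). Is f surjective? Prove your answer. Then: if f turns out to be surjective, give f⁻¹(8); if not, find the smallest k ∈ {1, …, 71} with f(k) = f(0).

35

Since gcd(35, 72) = 1, 35 is invertible modulo 72. Euclid's algorithm: 72 = 2·35 + 2, 35 = 17·2 + 1; back-substituting gives 1 = 35·35 − 17·72, so 35⁻¹ ≡ 35 (mod 72).
For any y ∈ ℤ_{72}, x = 35(y − 7) mod 72 satisfies f(x) = 35·35(y − 7) + 7 ≡ y (since 35·35 ≡ 1 mod 72). So every y has a preimage.
Therefore f is surjective.
Since f is surjective, we compute f⁻¹(8): solve 35x + 7 ≡ 8 (mod 72), i.e. 35x ≡ 1 (mod 72).
Multiplying by 35⁻¹ = 35 gives x ≡ 35·1 = 35 ≡ 35 (mod 72).
Check: f(35) = 35·35 + 7 = 1232 = 17·72 + 8 ≡ 8 (mod 72).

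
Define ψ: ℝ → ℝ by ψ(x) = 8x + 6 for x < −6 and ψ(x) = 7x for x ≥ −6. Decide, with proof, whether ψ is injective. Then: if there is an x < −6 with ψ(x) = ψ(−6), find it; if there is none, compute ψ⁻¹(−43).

-49/8

Both pieces are strictly increasing (slopes 8 and 7), so each is injective on its own interval.
The left piece maps (−∞, −6) onto (−∞, −42); the right piece maps [−6, ∞) onto [−42, ∞).
These images are disjoint, so no value is attained by both pieces. Thus ψ is injective.
Because the two images are disjoint, no x < −6 has ψ(x) = ψ(−6), so we compute ψ⁻¹(−43): −43 lies in (−∞, −42), so solve 8x + 6 = −43: x = (−43 − 6)/8 = −49/8.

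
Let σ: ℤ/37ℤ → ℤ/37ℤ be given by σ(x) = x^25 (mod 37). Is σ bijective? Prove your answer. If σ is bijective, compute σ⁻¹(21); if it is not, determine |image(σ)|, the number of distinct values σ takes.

Since 37 is prime, the nonzero elements of ℤ/37ℤ form a cyclic group of order 36.
As gcd(25, 36) = 1, raising to the 25th power is a bijection on this group: if a^25 ≡ b^25 then (ab^{−1})^25 = 1, and the only element of order dividing gcd(25, 36) = 1 is 1, so a = b.
With σ(0) = 0 this makes σ injective on all of ℤ/37ℤ, hence bijective (finite equal-size domain and codomain). In particular σ is bijective.
Since σ is bijective, we find the preimage of 21. The inverse of x ↦ x^25 on (ℤ/37ℤ)^× is x ↦ x^13, because 25·13 = 325 = 9·36 + 1 ≡ 1 (mod 36) and x^{36} = 1 for x ≠ 0 (Fermat). So σ⁻¹(21) = 21^13 mod 37.
Repeated squaring mod 37: 21^1 ≡ 21, 21^2 ≡ 21² = 441 ≡ 34, 21^4 ≡ 34² = 1156 ≡ 9, 21^8 ≡ 9² = 81 ≡ 7. Since 13 = 8 + 4 + 1, 21^13 ≡ 7·9·21: 7·9 = 63 ≡ 26, then 26·21 = 546 ≡ 28. So 21^13 ≡ 28 (mod 37).
Hence σ⁻¹(21) = 28.

28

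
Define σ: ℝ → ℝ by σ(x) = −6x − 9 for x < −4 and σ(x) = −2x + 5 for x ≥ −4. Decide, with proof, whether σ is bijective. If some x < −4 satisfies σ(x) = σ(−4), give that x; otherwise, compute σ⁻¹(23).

Both pieces are strictly decreasing (slopes −6 and −2), so each is injective on its own interval.
The left piece maps (−∞, −4) onto (15, ∞); the right piece maps [−4, ∞) onto (−∞, 13].
The images leave a gap (15 has no preimage), so σ is not surjective, hence not bijective.
Because the two images are disjoint, no x < −4 has σ(x) = σ(−4), so we compute σ⁻¹(23): 23 lies in (15, ∞), so solve −6x − 9 = 23: x = (23 + 9)/(−6) = −16/3.

-16/3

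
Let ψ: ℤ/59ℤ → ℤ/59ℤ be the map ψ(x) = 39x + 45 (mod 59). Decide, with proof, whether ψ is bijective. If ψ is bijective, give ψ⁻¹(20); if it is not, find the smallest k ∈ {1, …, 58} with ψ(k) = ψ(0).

Suppose ψ(x_1) = ψ(x_2) in ℤ/59ℤ. Then 39x_1 + 45 ≡ 39x_2 + 45 (mod 59), hence 39(x_1 − x_2) ≡ 0 (mod 59).
Since gcd(39, 59) = 1, 39 is invertible modulo 59, therefore x_1 − x_2 ≡ 0 (mod 59), i.e. x_1 = x_2.
We now compute 39⁻¹ mod 59 explicitly. Euclid's algorithm: 59 = 1·39 + 20, 39 = 1·20 + 19, 20 = 1·19 + 1; back-substituting gives 1 = 56·39 − 37·59, so 39⁻¹ ≡ 56 (mod 59).
For any y ∈ ℤ/59ℤ, x = 56(y − 45) mod 59 satisfies ψ(x) = 39·56(y − 45) + 45 ≡ y (since 39·56 ≡ 1 mod 59). So every y has a preimage.
So ψ is bijective.
Since ψ is bijective, we find ψ⁻¹(20): we need 39x ≡ 20 − 45 ≡ 34 (mod 59). Using 39⁻¹ = 56: x ≡ 56·34 = 1904 = 32·59 + 16, so x = 16.
Check: ψ(16) = 39·16 + 45 = 669 = 11·59 + 20 ≡ 20 (mod 59).

16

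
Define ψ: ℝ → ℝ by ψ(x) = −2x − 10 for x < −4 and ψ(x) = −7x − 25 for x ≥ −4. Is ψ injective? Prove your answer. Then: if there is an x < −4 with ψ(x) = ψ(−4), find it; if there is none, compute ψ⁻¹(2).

Both pieces are strictly decreasing (slopes −2 and −7), so each is injective on its own interval.
The left piece maps (−∞, −4) onto (−2, ∞); the right piece maps [−4, ∞) onto (−∞, 3].
These images overlap. In particular ψ(−4) = 3 (right piece), and solving −2x − 10 = 3 on the left piece gives x = −13/2 < −4.
So ψ(−13/2) = ψ(−4) with −13/2 ≠ −4, and ψ is not injective. This x = −13/2 is the requested value below −4.

-13/2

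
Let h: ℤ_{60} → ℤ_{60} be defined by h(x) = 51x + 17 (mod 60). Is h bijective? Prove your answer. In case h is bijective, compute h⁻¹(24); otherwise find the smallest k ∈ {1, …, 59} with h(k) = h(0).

Recall that h is injective if h(x_1) = h(x_2) implies x_1 = x_2.
We have gcd(51, 60) = 3 > 1. Taking x_1 = 0 and x_2 = 20: h(0) = 17 and h(20) = 51·20 + 17 = 1037 ≡ 17 (mod 60).
So h(0) = h(20) while 0 ≠ 20, so h is not injective, hence not bijective.
Since h is not bijective, we find the least positive k with h(k) = h(0): this means 51k ≡ 0 (mod 60), i.e. 60 ∣ 51k. Since gcd(51, 60) = 3, dividing through by 3 this holds exactly when 20 ∣ 17k, and as gcd(17, 20) = 1, exactly when 20 ∣ k.
The smallest positive such k is 20.

20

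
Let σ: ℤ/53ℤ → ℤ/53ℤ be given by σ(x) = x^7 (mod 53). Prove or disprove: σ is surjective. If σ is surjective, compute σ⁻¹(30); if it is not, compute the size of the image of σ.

Since 53 is prime, the nonzero elements of ℤ/53ℤ form a cyclic group of order 52.
As gcd(7, 52) = 1, raising to the 7th power is a bijection on this group: if a^7 ≡ b^7 then (ab^{−1})^7 = 1, and the only element of order dividing gcd(7, 52) = 1 is 1, so a = b.
With σ(0) = 0 this makes σ injective on all of ℤ/53ℤ, hence bijective (finite equal-size domain and codomain). In particular σ is surjective.
Since σ is surjective, we find the preimage of 30. The inverse of x ↦ x^7 on (ℤ/53ℤ)^× is x ↦ x^15, because 7·15 = 105 = 2·52 + 1 ≡ 1 (mod 52) and x^{52} = 1 for x ≠ 0 (Fermat). So σ⁻¹(30) = 30^15 mod 53.
Repeated squaring mod 53: 30^1 ≡ 30, 30^2 ≡ 30² = 900 ≡ 52, 30^4 ≡ 52² = 2704 ≡ 1, 30^8 ≡ 1² = 1. Since 15 = 8 + 4 + 2 + 1, 30^15 ≡ 1·1·52·30: 1·1 = 1, then 1·52 = 52, then 52·30 = 1560 ≡ 23. So 30^15 ≡ 23 (mod 53).
Hence σ⁻¹(30) = 23.

23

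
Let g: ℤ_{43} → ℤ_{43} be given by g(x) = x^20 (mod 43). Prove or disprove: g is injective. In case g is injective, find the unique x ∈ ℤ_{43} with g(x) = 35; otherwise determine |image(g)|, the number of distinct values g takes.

g(21): Repeated squaring mod 43: 21^1 ≡ 21, 21^2 ≡ 21² = 441 ≡ 11, 21^4 ≡ 11² = 121 ≡ 35, 21^8 ≡ 35² = 1225 ≡ 21, 21^16 ≡ 21² = 441 ≡ 11. Since 20 = 16 + 4, 21^20 ≡ 11·35: 11·35 = 385 ≡ 41. So 21^20 ≡ 41 (mod 43).
g(22): Repeated squaring mod 43: 22^1 ≡ 22, 22^2 ≡ 22² = 484 ≡ 11, 22^4 ≡ 11² = 121 ≡ 35, 22^8 ≡ 35² = 1225 ≡ 21, 22^16 ≡ 21² = 441 ≡ 11. Since 20 = 16 + 4, 22^20 ≡ 11·35: 11·35 = 385 ≡ 41. So 22^20 ≡ 41 (mod 43).
So g(21) = g(22) = 41 while 21 ≠ 22, hence g is not injective.
Since g is not injective, we determine |image(g)|. Computing x^20 mod 43 for each x (by repeated squaring, reducing mod 43 at every step), the values g(0), g(1), …, g(42) are: 0, 1, 21, 14, 11, 17, 36, 6, 16, 24, 13, 4, 25, 10, 40, 23, 35, 38, 31, 9, 15, 41, 41, 15, 9, 31, 38, 35, 23, 40, 10, 25, 4, 13, 24, 16, 6, 36, 17, 11, 14, 21, 1.
The distinct values are {0, 1, 4, 6, 9, 10, 11, 13, 14, 15, 16, 17, 21, 23, 24, 25, 31, 35, 36, 38, 40, 41}; there are 22 of them.

22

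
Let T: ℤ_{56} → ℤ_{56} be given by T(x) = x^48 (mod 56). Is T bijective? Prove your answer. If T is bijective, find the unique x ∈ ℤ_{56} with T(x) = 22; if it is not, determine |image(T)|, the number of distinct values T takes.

T(1) = 1^48 = 1.
T(3): Repeated squaring mod 56: 3^1 ≡ 3, 3^2 ≡ 3² = 9, 3^4 ≡ 9² = 81 ≡ 25, 3^8 ≡ 25² = 625 ≡ 9, 3^16 ≡ 9² = 81 ≡ 25, 3^32 ≡ 25² = 625 ≡ 9. Since 48 = 32 + 16, 3^48 ≡ 9·25: 9·25 = 225 ≡ 1. So 3^48 ≡ 1 (mod 56).
So T(1) = T(3) = 1 while 1 ≠ 3, thus T is not injective, hence not bijective.
Since T is not bijective, we determine |image(T)|. Computing x^48 mod 56 for each x (by repeated squaring, reducing mod 56 at every step), the values T(0), T(1), …, T(55) are: 0, 1, 8, 1, 8, 1, 8, 49, 8, 1, 8, 1, 8, 1, 0, 1, 8, 1, 8, 1, 8, 49, 8, 1, 8, 1, 8, 1, 0, 1, 8, 1, 8, 1, 8, 49, 8, 1, 8, 1, 8, 1, 0, 1, 8, 1, 8, 1, 8, 49, 8, 1, 8, 1, 8, 1.
The distinct values are {0, 1, 8, 49}; there are 4 of them.

4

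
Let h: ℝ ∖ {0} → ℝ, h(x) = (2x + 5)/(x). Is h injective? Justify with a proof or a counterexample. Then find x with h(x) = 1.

-5

Suppose h(s) = h(t). Cross-multiplying: (2s + 5)(t) = (2t + 5)(s).
Expanding both sides and cancelling the symmetric terms leaves −5·(s − t) = 0. Since −5 ≠ 0, s = t. Therefore h is injective.
Solving h(x) = 1: cross-multiplying gives 2x + 5 = 1(x), which rearranges to 1x = −5, so x = −5.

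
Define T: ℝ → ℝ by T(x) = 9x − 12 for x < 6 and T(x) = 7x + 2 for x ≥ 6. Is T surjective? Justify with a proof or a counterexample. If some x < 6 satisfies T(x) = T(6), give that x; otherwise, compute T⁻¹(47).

45/7

Both pieces are strictly increasing (slopes 9 and 7), so each is injective on its own interval.
The left piece maps (−∞, 6) onto (−∞, 42); the right piece maps [6, ∞) onto [44, ∞).
The union (−∞, 42) ∪ [44, ∞) omits the interval between 42 and 44; in particular 42 has no preimage. So T is not surjective.
Because the two images are disjoint, no x < 6 has T(x) = T(6), so we compute T⁻¹(47): 47 lies in [44, ∞), so solve 7x + 2 = 47: x = (47 − 2)/7 = 45/7.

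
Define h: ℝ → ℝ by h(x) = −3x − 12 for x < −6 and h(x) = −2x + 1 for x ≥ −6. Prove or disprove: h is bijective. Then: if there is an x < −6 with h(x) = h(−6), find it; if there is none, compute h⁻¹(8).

Both pieces are strictly decreasing (slopes −3 and −2), so each is injective on its own interval.
The left piece maps (−∞, −6) onto (6, ∞); the right piece maps [−6, ∞) onto (−∞, 13].
These images overlap. In particular h(−6) = 13 (right piece), and solving −3x − 12 = 13 on the left piece gives x = −25/3 < −6.
So h(−25/3) = h(−6) with −25/3 ≠ −6, and h is not injective, hence not bijective. This x = −25/3 is the requested value below −6.

-25/3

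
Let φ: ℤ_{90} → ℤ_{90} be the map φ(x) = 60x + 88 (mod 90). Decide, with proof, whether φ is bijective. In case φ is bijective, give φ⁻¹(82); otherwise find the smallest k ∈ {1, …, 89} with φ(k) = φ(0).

We have gcd(60, 90) = 30 > 1. Taking a = 0 and b = 3: φ(0) = 88 and φ(3) = 60·3 + 88 = 268 ≡ 88 (mod 90).
So φ(0) = φ(3) while 0 ≠ 3, thus φ is not injective, hence not bijective.
Since φ is not bijective, we find the least positive k with φ(k) = φ(0): this means 60k ≡ 0 (mod 90), i.e. 90 ∣ 60k. Since gcd(60, 90) = 30, dividing through by 30 this holds exactly when 3 ∣ 2k, and as gcd(2, 3) = 1, exactly when 3 ∣ k.
The smallest positive such k is 3.

3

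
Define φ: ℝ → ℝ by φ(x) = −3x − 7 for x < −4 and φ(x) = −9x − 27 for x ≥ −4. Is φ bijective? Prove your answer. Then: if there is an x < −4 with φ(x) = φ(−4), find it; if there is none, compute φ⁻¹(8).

-16/3

Both pieces are strictly decreasing (slopes −3 and −9), so each is injective on its own interval.
The left piece maps (−∞, −4) onto (5, ∞); the right piece maps [−4, ∞) onto (−∞, 9].
These images overlap. In particular φ(−4) = 9 (right piece), and solving −3x − 7 = 9 on the left piece gives x = −16/3 < −4.
So φ(−16/3) = φ(−4) with −16/3 ≠ −4, and φ is not injective, hence not bijective. This x = −16/3 is the requested value below −4.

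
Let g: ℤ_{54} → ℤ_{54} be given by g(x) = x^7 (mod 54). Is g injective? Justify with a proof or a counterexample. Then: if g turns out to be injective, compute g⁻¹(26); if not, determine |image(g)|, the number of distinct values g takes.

38

g(0) = 0^7 = 0.
g(6): Repeated squaring mod 54: 6^1 ≡ 6, 6^2 ≡ 6² = 36, 6^4 ≡ 36² = 1296 ≡ 0. Since 7 = 4 + 2 + 1, 6^7 ≡ 0·36·6: 0·36 = 0, then 0·6 = 0. So 6^7 ≡ 0 (mod 54).
So g(0) = g(6) = 0 while 0 ≠ 6, thus g is not injective.
Since g is not injective, we determine |image(g)|. Computing x^7 mod 54 for each x (by repeated squaring, reducing mod 54 at every step), the values g(0), g(1), …, g(53) are: 0, 1, 20, 27, 22, 41, 0, 43, 8, 27, 10, 29, 0, 31, 50, 27, 52, 17, 0, 19, 38, 27, 40, 5, 0, 7, 26, 27, 28, 47, 0, 49, 14, 27, 16, 35, 0, 37, 2, 27, 4, 23, 0, 25, 44, 27, 46, 11, 0, 13, 32, 27, 34, 53.
The distinct values are {0, 1, 2, 4, 5, 7, 8, 10, 11, 13, 14, 16, 17, 19, 20, 22, 23, 25, 26, 27, 28, 29, 31, 32, 34, 35, 37, 38, 40, 41, 43, 44, 46, 47, 49, 50, 52, 53}; there are 38 of them.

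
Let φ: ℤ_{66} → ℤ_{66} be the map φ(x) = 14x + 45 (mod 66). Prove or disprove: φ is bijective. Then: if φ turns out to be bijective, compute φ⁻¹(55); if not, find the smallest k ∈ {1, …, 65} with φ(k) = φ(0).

33

We have gcd(14, 66) = 2 > 1. Taking a = 0 and b = 33: φ(0) = 45 and φ(33) = 14·33 + 45 = 507 ≡ 45 (mod 66).
So φ(0) = φ(33) while 0 ≠ 33, therefore φ is not injective, hence not bijective.
Since φ is not bijective, we find the least positive k with φ(k) = φ(0): this means 14k ≡ 0 (mod 66), i.e. 66 ∣ 14k. Since gcd(14, 66) = 2, dividing through by 2 this holds exactly when 33 ∣ 7k, and as gcd(7, 33) = 1, exactly when 33 ∣ k.
The smallest positive such k is 33.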